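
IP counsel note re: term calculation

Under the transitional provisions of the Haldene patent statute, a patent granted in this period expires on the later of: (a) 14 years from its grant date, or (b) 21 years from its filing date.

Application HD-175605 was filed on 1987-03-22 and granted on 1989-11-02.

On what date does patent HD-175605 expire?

March 22, 2008

(a) grant + 14 years → 2 November 2003.
(b) filing + 21 years → 22 March 2008.
Later of the two: 22 March 2008.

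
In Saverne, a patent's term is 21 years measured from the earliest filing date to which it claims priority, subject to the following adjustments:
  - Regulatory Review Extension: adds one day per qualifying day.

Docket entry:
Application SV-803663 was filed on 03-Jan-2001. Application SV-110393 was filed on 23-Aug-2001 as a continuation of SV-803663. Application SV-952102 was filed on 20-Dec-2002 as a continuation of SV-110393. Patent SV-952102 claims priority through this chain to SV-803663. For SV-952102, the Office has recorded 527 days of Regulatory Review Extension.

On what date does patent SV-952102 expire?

Earliest priority filing: 3 January 2001.
Base term: 3 January 2001 + 21 years → 3 January 2022.
Regulatory Review Extension: +527 days → 14 June 2023.

June 14, 2023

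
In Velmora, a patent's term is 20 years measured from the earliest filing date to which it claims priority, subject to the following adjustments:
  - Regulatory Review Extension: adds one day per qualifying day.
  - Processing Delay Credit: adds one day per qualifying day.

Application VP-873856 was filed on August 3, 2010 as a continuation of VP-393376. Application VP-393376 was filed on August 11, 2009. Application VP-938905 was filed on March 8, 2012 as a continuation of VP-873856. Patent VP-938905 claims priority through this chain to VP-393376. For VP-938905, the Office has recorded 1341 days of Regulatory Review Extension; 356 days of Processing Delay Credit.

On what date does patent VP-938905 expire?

April 4, 2034

Earliest priority filing: 11 August 2009.
Base term: 11 August 2009 + 20 years → 11 August 2029.
Regulatory Review Extension: +1341 days → 13 April 2033.
Processing Delay Credit: +356 days → 4 April 2034.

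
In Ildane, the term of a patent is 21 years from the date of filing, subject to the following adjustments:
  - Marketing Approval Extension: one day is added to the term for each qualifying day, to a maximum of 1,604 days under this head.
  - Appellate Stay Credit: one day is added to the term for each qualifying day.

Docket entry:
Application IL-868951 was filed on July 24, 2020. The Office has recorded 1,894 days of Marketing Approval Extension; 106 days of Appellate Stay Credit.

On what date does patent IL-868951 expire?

Base term: filing date + 21 years → 24 July 2041.
Marketing Approval Extension: 1894 days claimed exceeds the 1604-day cap, so +1604 days → 14 December 2045.
Appellate Stay Credit: +106 days → 30 March 2046.

2046-03-30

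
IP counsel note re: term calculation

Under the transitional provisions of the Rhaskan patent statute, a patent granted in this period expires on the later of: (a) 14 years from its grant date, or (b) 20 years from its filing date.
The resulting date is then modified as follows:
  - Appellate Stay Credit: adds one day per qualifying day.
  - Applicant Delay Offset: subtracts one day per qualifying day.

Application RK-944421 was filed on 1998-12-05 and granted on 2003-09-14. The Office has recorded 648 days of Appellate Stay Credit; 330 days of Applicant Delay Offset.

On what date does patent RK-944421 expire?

October 19, 2019

(a) grant + 14 years → 14 September 2017.
(b) filing + 20 years → 5 December 2018.
Later of the two: 5 December 2018.
Appellate Stay Credit: +648 days → 13 September 2020.
Applicant Delay Offset: −330 days → 19 October 2019.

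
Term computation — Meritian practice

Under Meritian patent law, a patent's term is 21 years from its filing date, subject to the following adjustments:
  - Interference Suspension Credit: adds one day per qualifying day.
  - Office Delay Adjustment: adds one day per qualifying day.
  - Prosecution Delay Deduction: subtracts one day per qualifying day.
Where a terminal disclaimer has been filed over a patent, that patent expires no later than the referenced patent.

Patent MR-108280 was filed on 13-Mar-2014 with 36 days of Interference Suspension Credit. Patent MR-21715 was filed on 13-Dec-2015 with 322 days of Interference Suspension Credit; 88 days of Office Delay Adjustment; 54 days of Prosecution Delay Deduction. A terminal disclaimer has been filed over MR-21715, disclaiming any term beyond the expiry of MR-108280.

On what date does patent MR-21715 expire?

Natural term of MR-21715:
  Base: filing + 21 years → 13 December 2036.
  Interference Suspension Credit: +322 days → 31 October 2037.
  Office Delay Adjustment: +88 days → 27 January 2038.
  Prosecution Delay Deduction: −54 days → 4 December 2037.
Expiry of referenced patent MR-108280:
  Base: filing + 21 years → 13 March 2035.
  Interference Suspension Credit: +36 days → 18 April 2035.
Terminal disclaimer: MR-21715 expires on the earlier of 4 December 2037 and 18 April 2035.

2035-04-18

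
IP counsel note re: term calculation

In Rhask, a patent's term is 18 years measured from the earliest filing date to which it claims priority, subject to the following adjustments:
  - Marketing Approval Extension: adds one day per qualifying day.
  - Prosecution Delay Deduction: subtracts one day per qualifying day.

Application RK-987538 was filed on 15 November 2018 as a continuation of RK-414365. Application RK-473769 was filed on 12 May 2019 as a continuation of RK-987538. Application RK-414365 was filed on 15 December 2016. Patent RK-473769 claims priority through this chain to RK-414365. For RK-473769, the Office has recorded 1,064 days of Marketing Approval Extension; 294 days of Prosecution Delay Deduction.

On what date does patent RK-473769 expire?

Earliest priority filing: 15 December 2016.
Base term: 15 December 2016 + 18 years → 15 December 2034.
Marketing Approval Extension: +1064 days → 13 November 2037.
Prosecution Delay Deduction: −294 days → 23 January 2037.

January 23, 2037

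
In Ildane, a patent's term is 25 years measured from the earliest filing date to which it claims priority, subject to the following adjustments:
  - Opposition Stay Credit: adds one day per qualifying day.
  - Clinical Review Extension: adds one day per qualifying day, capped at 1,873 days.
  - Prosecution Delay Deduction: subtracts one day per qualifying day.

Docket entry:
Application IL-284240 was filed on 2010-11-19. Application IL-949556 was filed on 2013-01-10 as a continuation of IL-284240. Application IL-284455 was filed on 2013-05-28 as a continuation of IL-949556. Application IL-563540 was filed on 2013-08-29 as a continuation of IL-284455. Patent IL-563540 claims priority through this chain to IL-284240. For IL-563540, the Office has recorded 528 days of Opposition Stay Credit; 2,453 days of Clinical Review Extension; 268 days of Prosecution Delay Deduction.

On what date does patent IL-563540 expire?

Earliest priority filing: 19 November 2010.
Base term: 19 November 2010 + 25 years → 19 November 2035.
Opposition Stay Credit: +528 days → 30 April 2037.
Clinical Review Extension: 2453 days claimed exceeds the 1873-day cap, so +1873 days → 16 June 2042.
Prosecution Delay Deduction: −268 days → 21 September 2041.

September 21, 2041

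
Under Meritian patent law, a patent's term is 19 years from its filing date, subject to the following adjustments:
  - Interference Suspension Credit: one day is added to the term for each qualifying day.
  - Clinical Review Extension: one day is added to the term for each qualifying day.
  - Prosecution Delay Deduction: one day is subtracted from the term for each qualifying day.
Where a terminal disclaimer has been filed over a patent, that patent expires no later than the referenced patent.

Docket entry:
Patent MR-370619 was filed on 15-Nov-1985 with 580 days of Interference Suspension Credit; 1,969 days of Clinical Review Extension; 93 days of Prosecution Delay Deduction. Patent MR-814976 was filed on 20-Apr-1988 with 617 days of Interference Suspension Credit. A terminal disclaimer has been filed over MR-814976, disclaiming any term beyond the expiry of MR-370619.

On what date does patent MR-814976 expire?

2008-12-27

Natural term of MR-814976:
  Base: filing + 19 years → 20 April 2007.
  Interference Suspension Credit: +617 days → 27 December 2008.
Expiry of referenced patent MR-370619:
  Base: filing + 19 years → 15 November 2004.
  Interference Suspension Credit: +580 days → 18 June 2006.
  Clinical Review Extension: +1969 days → 8 November 2011.
  Prosecution Delay Deduction: −93 days → 7 August 2011.
Terminal disclaimer: MR-814976 expires on the earlier of 27 December 2008 and 7 August 2011.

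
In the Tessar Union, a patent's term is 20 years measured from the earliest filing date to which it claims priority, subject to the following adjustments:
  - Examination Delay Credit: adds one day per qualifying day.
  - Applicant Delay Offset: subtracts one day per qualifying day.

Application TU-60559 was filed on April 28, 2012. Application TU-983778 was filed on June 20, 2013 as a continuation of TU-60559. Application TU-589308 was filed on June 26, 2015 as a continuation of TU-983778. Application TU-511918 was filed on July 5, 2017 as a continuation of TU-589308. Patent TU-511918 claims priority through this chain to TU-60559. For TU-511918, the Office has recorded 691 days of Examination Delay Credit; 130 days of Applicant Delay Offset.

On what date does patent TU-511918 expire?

November 10, 2033

Earliest priority filing: 28 April 2012.
Base term: 28 April 2012 + 20 years → 28 April 2032.
Examination Delay Credit: +691 days → 20 March 2034.
Applicant Delay Offset: −130 days → 10 November 2033.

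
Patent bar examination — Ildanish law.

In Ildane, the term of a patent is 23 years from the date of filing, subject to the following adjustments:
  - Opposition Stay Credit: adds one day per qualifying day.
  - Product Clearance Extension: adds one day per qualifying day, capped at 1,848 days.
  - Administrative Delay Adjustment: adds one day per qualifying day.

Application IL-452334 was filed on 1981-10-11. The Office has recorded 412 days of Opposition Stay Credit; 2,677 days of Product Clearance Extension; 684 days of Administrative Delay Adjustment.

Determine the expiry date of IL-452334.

Base term: filing date + 23 years → 11 October 2004.
Opposition Stay Credit: +412 days → 27 November 2005.
Product Clearance Extension: 2677 days claimed exceeds the 1848-day cap, so +1848 days → 19 December 2010.
Administrative Delay Adjustment: +684 days → 2 November 2012.

November 2, 2012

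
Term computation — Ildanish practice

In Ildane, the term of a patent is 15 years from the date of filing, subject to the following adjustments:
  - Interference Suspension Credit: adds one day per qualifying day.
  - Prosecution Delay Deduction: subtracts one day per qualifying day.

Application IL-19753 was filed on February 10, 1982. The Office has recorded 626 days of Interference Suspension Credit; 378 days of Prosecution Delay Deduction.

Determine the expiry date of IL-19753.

October 16, 1997

Base term: filing date + 15 years → 10 February 1997.
Interference Suspension Credit: +626 days → 29 October 1998.
Prosecution Delay Deduction: −378 days → 16 October 1997.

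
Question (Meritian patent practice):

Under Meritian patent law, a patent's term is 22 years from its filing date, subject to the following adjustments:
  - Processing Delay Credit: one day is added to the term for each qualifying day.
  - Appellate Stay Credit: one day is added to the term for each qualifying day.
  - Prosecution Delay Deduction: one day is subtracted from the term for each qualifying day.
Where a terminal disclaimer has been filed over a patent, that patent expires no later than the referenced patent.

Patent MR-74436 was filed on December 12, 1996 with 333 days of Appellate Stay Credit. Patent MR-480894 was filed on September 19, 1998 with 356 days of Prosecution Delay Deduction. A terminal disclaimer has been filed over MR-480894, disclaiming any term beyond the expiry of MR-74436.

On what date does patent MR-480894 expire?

2019-09-29

Natural term of MR-480894:
  Base: filing + 22 years → 19 September 2020.
  Prosecution Delay Deduction: −356 days → 29 September 2019.
Expiry of referenced patent MR-74436:
  Base: filing + 22 years → 12 December 2018.
  Appellate Stay Credit: +333 days → 10 November 2019.
Terminal disclaimer: MR-480894 expires on the earlier of 29 September 2019 and 10 November 2019.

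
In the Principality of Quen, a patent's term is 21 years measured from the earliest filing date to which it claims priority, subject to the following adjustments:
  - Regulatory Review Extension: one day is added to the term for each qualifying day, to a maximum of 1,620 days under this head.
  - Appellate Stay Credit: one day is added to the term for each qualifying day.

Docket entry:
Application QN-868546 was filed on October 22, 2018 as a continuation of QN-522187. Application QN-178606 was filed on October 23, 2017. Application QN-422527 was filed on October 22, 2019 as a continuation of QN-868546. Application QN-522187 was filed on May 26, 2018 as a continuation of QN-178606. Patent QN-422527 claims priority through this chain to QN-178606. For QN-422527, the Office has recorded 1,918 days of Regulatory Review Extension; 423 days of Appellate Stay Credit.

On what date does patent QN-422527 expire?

Earliest priority filing: 23 October 2017.
Base term: 23 October 2017 + 21 years → 23 October 2038.
Regulatory Review Extension: 1918 days claimed exceeds the 1620-day cap, so +1620 days → 31 March 2043.
Appellate Stay Credit: +423 days → 27 May 2044.

May 27, 2044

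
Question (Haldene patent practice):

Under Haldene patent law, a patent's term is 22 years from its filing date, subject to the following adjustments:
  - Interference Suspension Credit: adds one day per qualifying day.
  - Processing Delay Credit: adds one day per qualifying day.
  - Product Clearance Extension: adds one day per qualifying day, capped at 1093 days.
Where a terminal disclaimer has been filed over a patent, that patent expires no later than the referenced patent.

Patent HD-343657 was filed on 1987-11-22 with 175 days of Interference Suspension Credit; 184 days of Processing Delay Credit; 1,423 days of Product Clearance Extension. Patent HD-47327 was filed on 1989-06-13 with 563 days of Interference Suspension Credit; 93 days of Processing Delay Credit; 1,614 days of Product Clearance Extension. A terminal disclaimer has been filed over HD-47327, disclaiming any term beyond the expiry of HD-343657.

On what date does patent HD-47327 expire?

2013-11-13

Natural term of HD-47327:
  Base: filing + 22 years → 13 June 2011.
  Interference Suspension Credit: +563 days → 27 December 2012.
  Processing Delay Credit: +93 days → 30 March 2013.
  Product Clearance Extension: 1614 days claimed exceeds the 1093-day cap, so +1093 days → 27 March 2016.
Expiry of referenced patent HD-343657:
  Base: filing + 22 years → 22 November 2009.
  Interference Suspension Credit: +175 days → 16 May 2010.
  Processing Delay Credit: +184 days → 16 November 2010.
  Product Clearance Extension: 1423 days claimed exceeds the 1093-day cap, so +1093 days → 13 November 2013.
Terminal disclaimer: HD-47327 expires on the earlier of 27 March 2016 and 13 November 2013.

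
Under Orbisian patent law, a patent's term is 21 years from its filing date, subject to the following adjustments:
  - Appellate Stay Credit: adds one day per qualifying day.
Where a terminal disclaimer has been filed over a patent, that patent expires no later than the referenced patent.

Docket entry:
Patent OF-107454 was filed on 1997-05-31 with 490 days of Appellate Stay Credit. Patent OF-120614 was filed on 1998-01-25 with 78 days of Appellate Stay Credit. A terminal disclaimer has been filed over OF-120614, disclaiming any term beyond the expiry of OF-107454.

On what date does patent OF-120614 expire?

Natural term of OF-120614:
  Base: filing + 21 years → 25 January 2019.
  Appellate Stay Credit: +78 days → 13 April 2019.
Expiry of referenced patent OF-107454:
  Base: filing + 21 years → 31 May 2018.
  Appellate Stay Credit: +490 days → 3 October 2019.
Terminal disclaimer: OF-120614 expires on the earlier of 13 April 2019 and 3 October 2019.

2019-04-13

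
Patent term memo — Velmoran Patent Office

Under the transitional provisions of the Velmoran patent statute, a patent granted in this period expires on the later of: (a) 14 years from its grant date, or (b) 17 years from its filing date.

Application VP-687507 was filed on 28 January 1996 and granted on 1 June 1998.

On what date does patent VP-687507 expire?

(a) grant + 14 years → 1 June 2012.
(b) filing + 17 years → 28 January 2013.
Later of the two: 28 January 2013.

January 28, 2013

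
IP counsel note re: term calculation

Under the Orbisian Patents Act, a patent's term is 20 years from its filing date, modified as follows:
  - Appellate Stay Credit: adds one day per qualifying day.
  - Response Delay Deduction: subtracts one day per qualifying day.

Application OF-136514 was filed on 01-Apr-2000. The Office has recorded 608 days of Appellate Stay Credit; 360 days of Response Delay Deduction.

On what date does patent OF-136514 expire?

Base term: filing date + 20 years → 1 April 2020.
Appellate Stay Credit: +608 days → 30 November 2021.
Response Delay Deduction: −360 days → 5 December 2020.

2020-12-05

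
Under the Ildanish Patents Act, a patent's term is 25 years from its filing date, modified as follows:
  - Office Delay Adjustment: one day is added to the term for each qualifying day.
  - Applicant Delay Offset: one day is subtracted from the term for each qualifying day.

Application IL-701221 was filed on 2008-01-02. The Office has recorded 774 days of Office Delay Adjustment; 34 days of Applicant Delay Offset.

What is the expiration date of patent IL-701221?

January 12, 2035

Base term: filing date + 25 years → 2 January 2033.
Office Delay Adjustment: +774 days → 15 February 2035.
Applicant Delay Offset: −34 days → 12 January 2035.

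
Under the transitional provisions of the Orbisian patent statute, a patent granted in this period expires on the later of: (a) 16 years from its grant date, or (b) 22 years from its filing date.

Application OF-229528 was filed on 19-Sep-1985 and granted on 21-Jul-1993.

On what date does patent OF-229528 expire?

2009-07-21

(a) grant + 16 years → 21 July 2009.
(b) filing + 22 years → 19 September 2007.
Later of the two: 21 July 2009.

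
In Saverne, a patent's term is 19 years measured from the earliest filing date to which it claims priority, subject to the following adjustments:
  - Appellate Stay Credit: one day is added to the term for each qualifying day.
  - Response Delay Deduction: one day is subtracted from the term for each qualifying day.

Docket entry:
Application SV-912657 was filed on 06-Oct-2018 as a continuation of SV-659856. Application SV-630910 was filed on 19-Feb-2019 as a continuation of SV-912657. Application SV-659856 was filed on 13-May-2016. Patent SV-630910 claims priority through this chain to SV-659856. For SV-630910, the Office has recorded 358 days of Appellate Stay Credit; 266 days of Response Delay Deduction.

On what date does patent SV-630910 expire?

Earliest priority filing: 13 May 2016.
Base term: 13 May 2016 + 19 years → 13 May 2035.
Appellate Stay Credit: +358 days → 5 May 2036.
Response Delay Deduction: −266 days → 13 August 2035.

August 13, 2035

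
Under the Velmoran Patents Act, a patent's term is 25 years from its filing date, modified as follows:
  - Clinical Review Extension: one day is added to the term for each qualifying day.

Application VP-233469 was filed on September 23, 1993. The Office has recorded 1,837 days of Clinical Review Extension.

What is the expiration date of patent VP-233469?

Base term: filing date + 25 years → 23 September 2018.
Clinical Review Extension: +1837 days → 4 October 2023.

October 4, 2023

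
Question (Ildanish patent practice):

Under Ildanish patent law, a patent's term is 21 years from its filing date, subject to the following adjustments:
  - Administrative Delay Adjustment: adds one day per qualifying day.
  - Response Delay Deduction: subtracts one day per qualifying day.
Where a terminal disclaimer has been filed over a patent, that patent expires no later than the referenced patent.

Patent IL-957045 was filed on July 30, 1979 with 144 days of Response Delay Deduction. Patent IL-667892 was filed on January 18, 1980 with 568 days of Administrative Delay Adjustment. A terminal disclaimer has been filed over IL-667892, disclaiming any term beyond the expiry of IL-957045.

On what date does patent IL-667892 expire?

2000-03-08

Natural term of IL-667892:
  Base: filing + 21 years → 18 January 2001.
  Administrative Delay Adjustment: +568 days → 9 August 2002.
Expiry of referenced patent IL-957045:
  Base: filing + 21 years → 30 July 2000.
  Response Delay Deduction: −144 days → 8 March 2000.
Terminal disclaimer: IL-667892 expires on the earlier of 9 August 2002 and 8 March 2000.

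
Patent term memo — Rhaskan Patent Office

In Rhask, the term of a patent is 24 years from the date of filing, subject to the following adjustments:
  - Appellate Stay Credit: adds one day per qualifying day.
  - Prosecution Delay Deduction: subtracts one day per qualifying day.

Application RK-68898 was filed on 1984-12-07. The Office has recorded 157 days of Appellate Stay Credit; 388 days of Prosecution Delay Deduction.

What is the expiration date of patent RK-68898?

2008-04-20

Base term: filing date + 24 years → 7 December 2008.
Appellate Stay Credit: +157 days → 13 May 2009.
Prosecution Delay Deduction: −388 days → 20 April 2008.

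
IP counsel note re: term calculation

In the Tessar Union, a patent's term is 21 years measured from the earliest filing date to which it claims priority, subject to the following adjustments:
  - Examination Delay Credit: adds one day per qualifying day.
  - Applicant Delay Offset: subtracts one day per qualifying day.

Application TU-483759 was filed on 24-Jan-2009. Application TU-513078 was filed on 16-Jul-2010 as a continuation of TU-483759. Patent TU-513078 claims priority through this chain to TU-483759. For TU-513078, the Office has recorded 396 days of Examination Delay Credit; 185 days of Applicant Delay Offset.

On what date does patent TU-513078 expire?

2030-08-23

Earliest priority filing: 24 January 2009.
Base term: 24 January 2009 + 21 years → 24 January 2030.
Examination Delay Credit: +396 days → 24 February 2031.
Applicant Delay Offset: −185 days → 23 August 2030.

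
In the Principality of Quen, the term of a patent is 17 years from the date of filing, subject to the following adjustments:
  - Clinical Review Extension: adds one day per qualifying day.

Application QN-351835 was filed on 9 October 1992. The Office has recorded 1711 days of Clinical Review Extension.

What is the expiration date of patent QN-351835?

Base term: filing date + 17 years → 9 October 2009.
Clinical Review Extension: +1711 days → 16 June 2014.

2014-06-16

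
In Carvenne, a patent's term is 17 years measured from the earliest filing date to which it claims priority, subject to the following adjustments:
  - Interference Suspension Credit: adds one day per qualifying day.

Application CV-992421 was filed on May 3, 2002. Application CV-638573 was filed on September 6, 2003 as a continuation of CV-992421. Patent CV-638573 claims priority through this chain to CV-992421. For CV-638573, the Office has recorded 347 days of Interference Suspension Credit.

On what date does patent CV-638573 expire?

Earliest priority filing: 3 May 2002.
Base term: 3 May 2002 + 17 years → 3 May 2019.
Interference Suspension Credit: +347 days → 14 April 2020.

2020-04-14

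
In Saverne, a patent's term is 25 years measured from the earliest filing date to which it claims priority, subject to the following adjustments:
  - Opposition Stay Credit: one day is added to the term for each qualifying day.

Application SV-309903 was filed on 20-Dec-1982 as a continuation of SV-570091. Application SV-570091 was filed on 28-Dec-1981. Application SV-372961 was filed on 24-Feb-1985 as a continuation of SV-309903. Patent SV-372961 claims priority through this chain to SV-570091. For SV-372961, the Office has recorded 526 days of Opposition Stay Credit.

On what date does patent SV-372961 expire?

Earliest priority filing: 28 December 1981.
Base term: 28 December 1981 + 25 years → 28 December 2006.
Opposition Stay Credit: +526 days → 6 June 2008.

June 6, 2008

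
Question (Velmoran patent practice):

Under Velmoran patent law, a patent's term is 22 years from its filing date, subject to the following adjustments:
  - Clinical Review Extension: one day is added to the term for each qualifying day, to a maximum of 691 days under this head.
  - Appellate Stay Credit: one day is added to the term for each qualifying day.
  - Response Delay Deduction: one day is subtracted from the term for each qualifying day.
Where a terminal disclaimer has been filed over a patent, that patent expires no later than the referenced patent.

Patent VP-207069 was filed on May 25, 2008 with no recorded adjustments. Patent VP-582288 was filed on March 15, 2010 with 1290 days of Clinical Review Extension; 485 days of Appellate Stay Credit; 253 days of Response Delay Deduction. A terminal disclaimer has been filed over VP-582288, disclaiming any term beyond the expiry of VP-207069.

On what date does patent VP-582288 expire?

May 25, 2030

Natural term of VP-582288:
  Base: filing + 22 years → 15 March 2032.
  Clinical Review Extension: 1290 days claimed exceeds the 691-day cap, so +691 days → 4 February 2034.
  Appellate Stay Credit: +485 days → 4 June 2035.
  Response Delay Deduction: −253 days → 24 September 2034.
Expiry of referenced patent VP-207069:
  Base: filing + 22 years → 25 May 2030.
Terminal disclaimer: VP-582288 expires on the earlier of 24 September 2034 and 25 May 2030.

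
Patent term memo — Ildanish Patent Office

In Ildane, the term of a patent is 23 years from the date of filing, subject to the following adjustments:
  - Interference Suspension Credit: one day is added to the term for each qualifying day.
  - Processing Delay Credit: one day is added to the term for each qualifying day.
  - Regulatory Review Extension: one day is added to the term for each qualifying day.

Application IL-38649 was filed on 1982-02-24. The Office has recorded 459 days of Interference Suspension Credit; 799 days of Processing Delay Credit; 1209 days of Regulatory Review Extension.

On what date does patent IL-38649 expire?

November 27, 2011

Base term: filing date + 23 years → 24 February 2005.
Interference Suspension Credit: +459 days → 29 May 2006.
Processing Delay Credit: +799 days → 5 August 2008.
Regulatory Review Extension: +1209 days → 27 November 2011.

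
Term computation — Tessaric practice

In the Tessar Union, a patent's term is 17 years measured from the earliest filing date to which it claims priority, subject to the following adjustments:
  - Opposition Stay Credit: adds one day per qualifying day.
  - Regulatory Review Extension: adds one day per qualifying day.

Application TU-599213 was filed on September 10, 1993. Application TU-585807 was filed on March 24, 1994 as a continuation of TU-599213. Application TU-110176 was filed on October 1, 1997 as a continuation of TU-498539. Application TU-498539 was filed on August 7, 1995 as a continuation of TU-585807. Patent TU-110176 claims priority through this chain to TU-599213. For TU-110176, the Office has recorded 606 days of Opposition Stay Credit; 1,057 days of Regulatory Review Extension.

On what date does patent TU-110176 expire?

Earliest priority filing: 10 September 1993.
Base term: 10 September 1993 + 17 years → 10 September 2010.
Opposition Stay Credit: +606 days → 8 May 2012.
Regulatory Review Extension: +1057 days → 31 March 2015.

2015-03-31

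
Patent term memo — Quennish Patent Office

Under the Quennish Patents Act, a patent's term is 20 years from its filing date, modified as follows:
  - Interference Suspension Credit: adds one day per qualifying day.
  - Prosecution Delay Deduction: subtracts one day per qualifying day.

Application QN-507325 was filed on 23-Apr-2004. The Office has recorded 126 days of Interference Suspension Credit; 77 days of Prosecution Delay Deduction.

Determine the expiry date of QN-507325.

2024-06-11

Base term: filing date + 20 years → 23 April 2024.
Interference Suspension Credit: +126 days → 27 August 2024.
Prosecution Delay Deduction: −77 days → 11 June 2024.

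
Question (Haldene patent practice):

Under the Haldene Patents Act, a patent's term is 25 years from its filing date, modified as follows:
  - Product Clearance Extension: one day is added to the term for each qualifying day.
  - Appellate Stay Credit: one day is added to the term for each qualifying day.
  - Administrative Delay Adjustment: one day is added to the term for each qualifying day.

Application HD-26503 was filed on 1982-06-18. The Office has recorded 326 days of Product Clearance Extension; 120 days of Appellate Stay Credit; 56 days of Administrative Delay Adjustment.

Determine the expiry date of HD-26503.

Base term: filing date + 25 years → 18 June 2007.
Product Clearance Extension: +326 days → 9 May 2008.
Appellate Stay Credit: +120 days → 6 September 2008.
Administrative Delay Adjustment: +56 days → 1 November 2008.

November 1, 2008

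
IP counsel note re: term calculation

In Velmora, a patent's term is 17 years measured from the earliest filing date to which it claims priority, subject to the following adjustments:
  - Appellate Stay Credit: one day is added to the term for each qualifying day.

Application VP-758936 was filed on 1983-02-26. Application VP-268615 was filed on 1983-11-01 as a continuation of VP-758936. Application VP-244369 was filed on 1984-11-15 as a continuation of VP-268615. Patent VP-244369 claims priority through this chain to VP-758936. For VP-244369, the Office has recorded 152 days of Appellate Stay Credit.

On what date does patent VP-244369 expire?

Earliest priority filing: 26 February 1983.
Base term: 26 February 1983 + 17 years → 26 February 2000.
Appellate Stay Credit: +152 days → 27 July 2000.

July 27, 2000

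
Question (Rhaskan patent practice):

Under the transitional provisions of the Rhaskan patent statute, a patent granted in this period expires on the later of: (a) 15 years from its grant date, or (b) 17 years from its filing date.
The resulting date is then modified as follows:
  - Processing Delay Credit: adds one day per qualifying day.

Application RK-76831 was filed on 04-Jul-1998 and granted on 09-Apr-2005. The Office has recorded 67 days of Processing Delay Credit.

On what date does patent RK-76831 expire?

2020-06-15

(a) grant + 15 years → 9 April 2020.
(b) filing + 17 years → 4 July 2015.
Later of the two: 9 April 2020.
Processing Delay Credit: +67 days → 15 June 2020.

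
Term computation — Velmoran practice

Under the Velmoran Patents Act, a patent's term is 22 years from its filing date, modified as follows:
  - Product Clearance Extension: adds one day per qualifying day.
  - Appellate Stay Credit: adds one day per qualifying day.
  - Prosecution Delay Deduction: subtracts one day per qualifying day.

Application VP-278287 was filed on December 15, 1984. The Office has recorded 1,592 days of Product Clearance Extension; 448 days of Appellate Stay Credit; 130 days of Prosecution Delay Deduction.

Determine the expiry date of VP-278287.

Base term: filing date + 22 years → 15 December 2006.
Product Clearance Extension: +1592 days → 25 April 2011.
Appellate Stay Credit: +448 days → 16 July 2012.
Prosecution Delay Deduction: −130 days → 8 March 2012.

2012-03-08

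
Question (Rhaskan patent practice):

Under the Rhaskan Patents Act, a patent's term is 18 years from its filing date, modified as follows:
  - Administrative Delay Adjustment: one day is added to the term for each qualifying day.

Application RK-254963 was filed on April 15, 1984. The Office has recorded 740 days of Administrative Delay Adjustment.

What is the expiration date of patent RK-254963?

Base term: filing date + 18 years → 15 April 2002.
Administrative Delay Adjustment: +740 days → 24 April 2004.

2004-04-24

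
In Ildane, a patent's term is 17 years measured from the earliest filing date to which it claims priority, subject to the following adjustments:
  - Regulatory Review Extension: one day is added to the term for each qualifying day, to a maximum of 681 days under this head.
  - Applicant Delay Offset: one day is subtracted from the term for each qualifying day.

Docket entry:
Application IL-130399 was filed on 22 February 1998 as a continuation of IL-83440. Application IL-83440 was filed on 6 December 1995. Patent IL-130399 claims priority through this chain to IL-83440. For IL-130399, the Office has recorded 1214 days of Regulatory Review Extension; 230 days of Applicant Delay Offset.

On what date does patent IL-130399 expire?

March 2, 2014

Earliest priority filing: 6 December 1995.
Base term: 6 December 1995 + 17 years → 6 December 2012.
Regulatory Review Extension: 1214 days claimed exceeds the 681-day cap, so +681 days → 18 October 2014.
Applicant Delay Offset: −230 days → 2 March 2014.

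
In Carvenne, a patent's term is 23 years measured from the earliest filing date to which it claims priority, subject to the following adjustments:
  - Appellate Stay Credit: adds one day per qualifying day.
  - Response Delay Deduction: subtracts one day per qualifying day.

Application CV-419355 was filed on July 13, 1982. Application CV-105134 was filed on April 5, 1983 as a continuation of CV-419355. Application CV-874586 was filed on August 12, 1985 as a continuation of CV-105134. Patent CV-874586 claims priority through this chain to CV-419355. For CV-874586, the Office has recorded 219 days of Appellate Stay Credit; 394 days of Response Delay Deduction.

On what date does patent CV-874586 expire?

January 19, 2005

Earliest priority filing: 13 July 1982.
Base term: 13 July 1982 + 23 years → 13 July 2005.
Appellate Stay Credit: +219 days → 17 February 2006.
Response Delay Deduction: −394 days → 19 January 2005.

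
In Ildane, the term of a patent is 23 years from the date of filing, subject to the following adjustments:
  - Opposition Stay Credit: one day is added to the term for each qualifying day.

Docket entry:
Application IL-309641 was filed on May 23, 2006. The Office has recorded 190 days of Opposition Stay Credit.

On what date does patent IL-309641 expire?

November 29, 2029

Base term: filing date + 23 years → 23 May 2029.
Opposition Stay Credit: +190 days → 29 November 2029.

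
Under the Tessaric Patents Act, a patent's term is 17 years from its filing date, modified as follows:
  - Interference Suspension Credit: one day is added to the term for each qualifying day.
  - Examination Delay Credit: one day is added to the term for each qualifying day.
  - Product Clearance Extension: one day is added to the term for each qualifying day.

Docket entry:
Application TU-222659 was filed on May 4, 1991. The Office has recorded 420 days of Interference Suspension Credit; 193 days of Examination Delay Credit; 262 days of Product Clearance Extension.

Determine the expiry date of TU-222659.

September 26, 2010

Base term: filing date + 17 years → 4 May 2008.
Interference Suspension Credit: +420 days → 28 June 2009.
Examination Delay Credit: +193 days → 7 January 2010.
Product Clearance Extension: +262 days → 26 September 2010.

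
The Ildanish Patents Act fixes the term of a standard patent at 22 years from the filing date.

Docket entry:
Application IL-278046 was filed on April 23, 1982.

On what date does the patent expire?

April 23, 2004

Filing date + 22 years → 23 April 2004.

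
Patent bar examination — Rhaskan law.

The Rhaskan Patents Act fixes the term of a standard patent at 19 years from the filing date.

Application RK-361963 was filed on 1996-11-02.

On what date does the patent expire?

Filing date + 19 years → 2 November 2015.

November 2, 2015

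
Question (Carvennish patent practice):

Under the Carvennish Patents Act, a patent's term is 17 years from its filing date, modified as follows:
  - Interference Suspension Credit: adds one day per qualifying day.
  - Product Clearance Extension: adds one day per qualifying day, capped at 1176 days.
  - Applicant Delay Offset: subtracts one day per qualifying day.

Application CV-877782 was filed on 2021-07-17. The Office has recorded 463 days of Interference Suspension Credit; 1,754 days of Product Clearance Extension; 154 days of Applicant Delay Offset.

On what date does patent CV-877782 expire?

2042-08-10

Base term: filing date + 17 years → 17 July 2038.
Interference Suspension Credit: +463 days → 23 October 2039.
Product Clearance Extension: 1754 days claimed exceeds the 1176-day cap, so +1176 days → 11 January 2043.
Applicant Delay Offset: −154 days → 10 August 2042.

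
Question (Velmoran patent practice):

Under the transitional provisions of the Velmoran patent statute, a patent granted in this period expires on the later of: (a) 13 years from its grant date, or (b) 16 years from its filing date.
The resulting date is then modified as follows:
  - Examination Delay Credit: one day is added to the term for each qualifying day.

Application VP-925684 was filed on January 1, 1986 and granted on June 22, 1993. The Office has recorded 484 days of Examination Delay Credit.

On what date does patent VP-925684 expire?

(a) grant + 13 years → 22 June 2006.
(b) filing + 16 years → 1 January 2002.
Later of the two: 22 June 2006.
Examination Delay Credit: +484 days → 19 October 2007.

2007-10-19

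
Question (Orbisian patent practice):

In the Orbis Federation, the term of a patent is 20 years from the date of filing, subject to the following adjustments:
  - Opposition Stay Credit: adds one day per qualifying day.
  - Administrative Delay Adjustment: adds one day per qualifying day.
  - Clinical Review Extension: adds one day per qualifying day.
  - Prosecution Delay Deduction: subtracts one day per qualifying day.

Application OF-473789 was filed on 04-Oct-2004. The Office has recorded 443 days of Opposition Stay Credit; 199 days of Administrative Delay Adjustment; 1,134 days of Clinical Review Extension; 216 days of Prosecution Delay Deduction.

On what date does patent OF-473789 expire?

Base term: filing date + 20 years → 4 October 2024.
Opposition Stay Credit: +443 days → 21 December 2025.
Administrative Delay Adjustment: +199 days → 8 July 2026.
Clinical Review Extension: +1134 days → 15 August 2029.
Prosecution Delay Deduction: −216 days → 11 January 2029.

January 11, 2029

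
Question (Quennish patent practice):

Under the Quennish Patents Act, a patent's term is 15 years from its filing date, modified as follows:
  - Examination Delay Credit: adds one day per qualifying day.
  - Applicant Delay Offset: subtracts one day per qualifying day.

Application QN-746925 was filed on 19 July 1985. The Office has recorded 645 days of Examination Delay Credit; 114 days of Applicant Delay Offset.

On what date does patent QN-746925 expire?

2002-01-01

Base term: filing date + 15 years → 19 July 2000.
Examination Delay Credit: +645 days → 25 April 2002.
Applicant Delay Offset: −114 days → 1 January 2002.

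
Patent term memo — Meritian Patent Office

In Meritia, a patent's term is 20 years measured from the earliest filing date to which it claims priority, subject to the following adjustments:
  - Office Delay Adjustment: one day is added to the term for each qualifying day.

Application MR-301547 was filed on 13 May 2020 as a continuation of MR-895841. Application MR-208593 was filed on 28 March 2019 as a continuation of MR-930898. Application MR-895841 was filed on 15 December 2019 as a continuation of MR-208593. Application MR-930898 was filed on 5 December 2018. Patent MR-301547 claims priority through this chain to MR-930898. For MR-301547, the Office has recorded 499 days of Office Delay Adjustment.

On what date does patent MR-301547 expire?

Earliest priority filing: 5 December 2018.
Base term: 5 December 2018 + 20 years → 5 December 2038.
Office Delay Adjustment: +499 days → 17 April 2040.

2040-04-17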